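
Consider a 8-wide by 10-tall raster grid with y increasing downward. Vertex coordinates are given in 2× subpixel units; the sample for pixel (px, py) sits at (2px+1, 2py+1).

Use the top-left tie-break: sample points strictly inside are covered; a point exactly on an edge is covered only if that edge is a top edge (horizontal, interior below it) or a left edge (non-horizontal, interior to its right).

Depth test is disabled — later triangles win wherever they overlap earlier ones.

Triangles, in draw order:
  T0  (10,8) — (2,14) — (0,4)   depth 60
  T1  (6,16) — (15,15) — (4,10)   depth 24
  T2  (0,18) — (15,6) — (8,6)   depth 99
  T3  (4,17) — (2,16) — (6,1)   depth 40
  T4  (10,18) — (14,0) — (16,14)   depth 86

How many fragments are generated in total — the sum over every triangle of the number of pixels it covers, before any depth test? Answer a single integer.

T0:
  2·area = 92
  edge (10, 8)→(2, 14): d=(-8,6) right/bottom  bias=-1
  edge (2, 14)→(0, 4): d=(-2,-10) top-left  bias=+0
  edge (0, 4)→(10, 8): d=(10,4) right/bottom  bias=-1
    (0,2)@(1, 5): e=[78,8,6] → #
    (1,2)@(3, 5): e=[66,28,-2] → ·
    (0,3)@(1, 7): e=[62,4,26] → #
    (1,3)@(3, 7): e=[50,24,18] → #
    (2,3)@(5, 7): e=[38,44,10] → #
    (3,3)@(7, 7): e=[26,64,2] → #
    (4,3)@(9, 7): e=[14,84,-6] → ·
    (0,4)@(1, 9): e=[46,0,46] → #  [on edge]
    (4,4)@(9, 9): e=[-2,80,14] → ·
    (0,5)@(1, 11): e=[30,-4,66] → ·
    (1,5)@(3, 11): e=[18,16,58] → #
    (3,5)@(7, 11): e=[-6,56,42] → ·
    (1,9)@(3, 19): e=[-46,0,138] → ·  [on edge]
  covered (12 px):
    · · · · · · · ·
    · · · · · · · ·
    # · · · · · · ·
    # # # # · · · ·
    # # # # · · · ·
    · # # · · · · ·
    · # · · · · · ·
    · · · · · · · ·
    · · · · · · · ·
    · · · · · · · ·
T1:
  2·area = 56  (B↔C swapped to make it positive)
  edge (6, 16)→(4, 10): d=(-2,-6) top-left  bias=+0
  edge (4, 10)→(15, 15): d=(11,5) right/bottom  bias=-1
  edge (15, 15)→(6, 16): d=(-9,1) right/bottom  bias=-1
    (0,0)@(1, 1): e=[0,-84,140] → ·  [on edge]
    (1,3)@(3, 7): e=[0,-28,84] → ·  [on edge]
    (2,5)@(5, 11): e=[4,6,46] → #
    (3,5)@(7, 11): e=[16,-4,44] → ·
    (2,6)@(5, 13): e=[0,28,28] → #  [on edge]
    (3,6)@(7, 13): e=[12,18,26] → #
    (4,6)@(9, 13): e=[24,8,24] → #
    (5,6)@(11, 13): e=[36,-2,22] → ·
    (2,7)@(5, 15): e=[-4,50,10] → ·
    (3,7)@(7, 15): e=[8,40,8] → #
    (5,7)@(11, 15): e=[32,20,4] → #
    (6,7)@(13, 15): e=[44,10,2] → #
    (7,7)@(15, 15): e=[56,0,0] → ·  [on edge]
    (3,9)@(7, 19): e=[0,84,-28] → ·  [on edge]
  covered (8 px):
    · · · · · · · ·
    · · · · · · · ·
    · · · · · · · ·
    · · · · · · · ·
    · · · · · · · ·
    · · # · · · · ·
    · · # # # · · ·
    · · · # # # # ·
    · · · · · · · ·
    · · · · · · · ·
T2:
  2·area = 84  (B↔C swapped to make it positive)
  edge (0, 18)→(8, 6): d=(8,-12) top-left  bias=+0
  edge (8, 6)→(15, 6): d=(7,0) top-left  bias=+0
  edge (15, 6)→(0, 18): d=(-15,12) right/bottom  bias=-1
    (4,3)@(9, 7): e=[20,7,57] → #
    (5,3)@(11, 7): e=[44,7,33] → #
    (6,3)@(13, 7): e=[68,7,9] → #
    (7,3)@(15, 7): e=[92,7,-15] → ·
    (3,4)@(7, 9): e=[12,21,51] → #
    (6,4)@(13, 9): e=[84,21,-21] → ·
    (2,5)@(5, 11): e=[4,35,45] → #
    (4,5)@(9, 11): e=[52,35,-3] → ·
    (5,5)@(11, 11): e=[76,35,-27] → ·
    (2,6)@(5, 13): e=[20,49,15] → #
    (3,6)@(7, 13): e=[44,49,-9] → ·
    (1,7)@(3, 15): e=[12,63,9] → #
  covered (11 px):
    · · · · · · · ·
    · · · · · · · ·
    · · · · · · · ·
    · · · · # # # ·
    · · · # # # · ·
    · · # # · · · ·
    · · # · · · · ·
    · # · · · · · ·
    # · · · · · · ·
    · · · · · · · ·
T3:
  2·area = 34
  edge (4, 17)→(2, 16): d=(-2,-1) top-left  bias=+0
  edge (2, 16)→(6, 1): d=(4,-15) top-left  bias=+0
  edge (6, 1)→(4, 17): d=(-2,16) right/bottom  bias=-1
    (2,2)@(5, 5): e=[25,1,8] → #
    (3,2)@(7, 5): e=[27,31,-24] → ·
    (2,3)@(5, 7): e=[21,9,4] → #
    (3,3)@(7, 7): e=[23,39,-28] → ·
    (2,4)@(5, 9): e=[17,17,0] → ·  [on edge]
    (1,6)@(3, 13): e=[7,3,24] → #
    (2,6)@(5, 13): e=[9,33,-8] → ·
    (1,7)@(3, 15): e=[3,11,20] → #
    (2,7)@(5, 15): e=[5,41,-12] → ·
    (1,8)@(3, 17): e=[-1,19,16] → ·
  covered (4 px):
    · · · · · · · ·
    · · · · · · · ·
    · · # · · · · ·
    · · # · · · · ·
    · · · · · · · ·
    · · · · · · · ·
    · # · · · · · ·
    · # · · · · · ·
    · · · · · · · ·
    · · · · · · · ·
T4:
  2·area = 92
  edge (10, 18)→(14, 0): d=(4,-18) top-left  bias=+0
  edge (14, 0)→(16, 14): d=(2,14) right/bottom  bias=-1
  edge (16, 14)→(10, 18): d=(-6,4) right/bottom  bias=-1
    (6,2)@(13, 5): e=[2,24,66] → #
    (7,2)@(15, 5): e=[38,-4,58] → ·
    (6,3)@(13, 7): e=[10,28,54] → #
    (7,3)@(15, 7): e=[46,0,46] → ·  [on edge]
    (6,4)@(13, 9): e=[18,32,42] → #
    (7,4)@(15, 9): e=[54,4,34] → #
    (6,5)@(13, 11): e=[26,36,30] → #
    (6,6)@(13, 13): e=[34,40,18] → #
    (5,7)@(11, 15): e=[6,72,14] → #
    (7,7)@(15, 15): e=[78,16,-2] → ·
    (5,8)@(11, 17): e=[14,76,2] → #
    (6,8)@(13, 17): e=[50,48,-6] → ·
  covered (11 px):
    · · · · · · · ·
    · · · · · · · ·
    · · · · · · # ·
    · · · · · · # ·
    · · · · · · # #
    · · · · · · # #
    · · · · · · # #
    · · · · · # # ·
    · · · · · # · ·
    · · · · · · · ·

Result: 46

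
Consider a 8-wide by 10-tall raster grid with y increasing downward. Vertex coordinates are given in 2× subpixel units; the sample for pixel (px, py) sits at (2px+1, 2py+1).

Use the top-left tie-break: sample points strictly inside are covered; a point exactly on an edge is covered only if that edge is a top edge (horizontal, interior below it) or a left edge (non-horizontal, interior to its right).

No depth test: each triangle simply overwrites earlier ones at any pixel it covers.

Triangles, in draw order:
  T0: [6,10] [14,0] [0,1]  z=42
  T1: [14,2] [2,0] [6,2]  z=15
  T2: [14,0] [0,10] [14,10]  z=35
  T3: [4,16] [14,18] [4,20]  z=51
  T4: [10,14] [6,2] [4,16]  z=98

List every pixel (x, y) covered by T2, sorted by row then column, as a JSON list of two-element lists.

T0:
  2·area = 132  (B↔C swapped to make it positive)
  edge (6, 10)→(0, 1): d=(-6,-9) top-left  bias=+0
  edge (0, 1)→(14, 0): d=(14,-1) top-left  bias=+0
  edge (14, 0)→(6, 10): d=(-8,10) right/bottom  bias=-1
    (0,0)@(1, 1): e=[9,1,122] → █
    (1,0)@(3, 1): e=[27,3,102] → █
    (2,0)@(5, 1): e=[45,5,82] → █
    (3,0)@(7, 1): e=[63,7,62] → █
    (4,0)@(9, 1): e=[81,9,42] → █
    (5,0)@(11, 1): e=[99,11,22] → █
    (6,0)@(13, 1): e=[117,13,2] → █
    (7,0)@(15, 1): e=[135,15,-18] → ·
    (0,1)@(1, 3): e=[-3,29,106] → ·
    (1,1)@(3, 3): e=[15,31,86] → █
    (6,1)@(13, 3): e=[105,41,-14] → ·
    (1,2)@(3, 5): e=[3,59,70] → █
  covered (18 px):
    █ █ █ █ █ █ █ ·
    · █ █ █ █ █ · ·
    · █ █ █ █ · · ·
    · · █ █ · · · ·
    · · · · · · · ·
    · · · · · · · ·
    · · · · · · · ·
    · · · · · · · ·
    · · · · · · · ·
    · · · · · · · ·
T1:
  2·area = 16  (B↔C swapped to make it positive)
  edge (14, 2)→(6, 2): d=(-8,0) right/bottom  bias=-1
  edge (6, 2)→(2, 0): d=(-4,-2) top-left  bias=+0
  edge (2, 0)→(14, 2): d=(12,2) right/bottom  bias=-1
    (2,0)@(5, 1): e=[8,2,6] → █
    (3,0)@(7, 1): e=[8,6,2] → █
    (4,0)@(9, 1): e=[8,10,-2] → ·
    (2,1)@(5, 3): e=[-8,-6,30] → ·
    (3,1)@(7, 3): e=[-8,-2,26] → ·
  covered (2 px):
    · · █ █ · · · ·
    · · · · · · · ·
    · · · · · · · ·
    · · · · · · · ·
    · · · · · · · ·
    · · · · · · · ·
    · · · · · · · ·
    · · · · · · · ·
    · · · · · · · ·
    · · · · · · · ·
T2:
  2·area = 140  (B↔C swapped to make it positive)
  edge (14, 0)→(14, 10): d=(0,10) right/bottom  bias=-1
  edge (14, 10)→(0, 10): d=(-14,0) right/bottom  bias=-1
  edge (0, 10)→(14, 0): d=(14,-10) top-left  bias=+0
    (6,0)@(13, 1): e=[10,126,4] → █
    (7,0)@(15, 1): e=[-10,126,24] → ·
    (5,1)@(11, 3): e=[30,98,12] → █
    (7,1)@(15, 3): e=[-10,98,52] → ·
    (3,2)@(7, 5): e=[70,70,0] → █  [on edge]
    (4,2)@(9, 5): e=[50,70,20] → █
    (7,2)@(15, 5): e=[-10,70,80] → ·
    (2,3)@(5, 7): e=[90,42,8] → █
    (7,3)@(15, 7): e=[-10,42,108] → ·
    (1,4)@(3, 9): e=[110,14,16] → █
    (7,4)@(15, 9): e=[-10,14,136] → ·
    (1,5)@(3, 11): e=[110,-14,44] → ·
  covered (18 px):
    · · · · · · █ ·
    · · · · · █ █ ·
    · · · █ █ █ █ ·
    · · █ █ █ █ █ ·
    · █ █ █ █ █ █ ·
    · · · · · · · ·
    · · · · · · · ·
    · · · · · · · ·
    · · · · · · · ·
    · · · · · · · ·
T3:
  2·area = 40
  edge (4, 16)→(14, 18): d=(10,2) right/bottom  bias=-1
  edge (14, 18)→(4, 20): d=(-10,2) right/bottom  bias=-1
  edge (4, 20)→(4, 16): d=(0,-4) top-left  bias=+0
    (2,8)@(5, 17): e=[8,28,4] → █
    (3,8)@(7, 17): e=[4,24,12] → █
    (4,8)@(9, 17): e=[0,20,20] → ·  [on edge]
    (2,9)@(5, 19): e=[28,8,4] → █
    (4,9)@(9, 19): e=[20,0,20] → ·  [on edge]
  covered (4 px):
    · · · · · · · ·
    · · · · · · · ·
    · · · · · · · ·
    · · · · · · · ·
    · · · · · · · ·
    · · · · · · · ·
    · · · · · · · ·
    · · · · · · · ·
    · · █ █ · · · ·
    · · █ █ · · · ·
T4:
  2·area = 80  (B↔C swapped to make it positive)
  edge (10, 14)→(4, 16): d=(-6,2) right/bottom  bias=-1
  edge (4, 16)→(6, 2): d=(2,-14) top-left  bias=+0
  edge (6, 2)→(10, 14): d=(4,12) right/bottom  bias=-1
    (3,2)@(7, 5): e=[60,20,0] → ·  [on edge]
    (3,3)@(7, 7): e=[48,24,8] → █
    (4,3)@(9, 7): e=[44,52,-16] → ·
    (2,4)@(5, 9): e=[40,0,40] → █  [on edge]
    (4,4)@(9, 9): e=[32,56,-8] → ·
    (2,5)@(5, 11): e=[28,4,48] → █
    (4,5)@(9, 11): e=[20,60,0] → ·  [on edge]
    (2,6)@(5, 13): e=[16,8,56] → █
    (4,6)@(9, 13): e=[8,64,8] → █
    (5,6)@(11, 13): e=[4,92,-16] → ·
    (6,6)@(13, 13): e=[0,120,-40] → ·  [on edge]
    (2,7)@(5, 15): e=[4,12,64] → █
    (3,7)@(7, 15): e=[0,40,40] → ·  [on edge]
    (0,8)@(1, 17): e=[0,-40,120] → ·  [on edge]
    (5,8)@(11, 17): e=[-20,100,0] → ·  [on edge]
  covered (9 px):
    · · · · · · · ·
    · · · · · · · ·
    · · · · · · · ·
    · · · █ · · · ·
    · · █ █ · · · ·
    · · █ █ · · · ·
    · · █ █ █ · · ·
    · · █ · · · · ·
    · · · · · · · ·
    · · · · · · · ·

Result: [[6,0],[5,1],[6,1],[3,2],[4,2],[5,2],[6,2],[2,3],[3,3],[4,3],[5,3],[6,3],[1,4],[2,4],[3,4],[4,4],[5,4],[6,4]]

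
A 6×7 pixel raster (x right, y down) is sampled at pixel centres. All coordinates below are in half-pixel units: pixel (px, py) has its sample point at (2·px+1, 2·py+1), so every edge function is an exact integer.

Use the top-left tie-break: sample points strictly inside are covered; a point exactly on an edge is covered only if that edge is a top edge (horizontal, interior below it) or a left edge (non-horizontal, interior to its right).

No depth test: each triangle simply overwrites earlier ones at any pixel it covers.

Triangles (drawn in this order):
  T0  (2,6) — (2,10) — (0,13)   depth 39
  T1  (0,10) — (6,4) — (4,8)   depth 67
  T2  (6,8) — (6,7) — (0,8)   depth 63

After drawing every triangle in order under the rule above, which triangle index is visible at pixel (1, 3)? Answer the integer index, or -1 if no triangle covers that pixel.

T0:
  2·area = 8
  edge (2, 6)→(2, 10): d=(0,4) right/bottom  bias=-1
  edge (2, 10)→(0, 13): d=(-2,3) right/bottom  bias=-1
  edge (0, 13)→(2, 6): d=(2,-7) top-left  bias=+0
    (0,5)@(1, 11): e=[4,1,3] → X
    (1,5)@(3, 11): e=[-4,-5,17] → .
    (0,6)@(1, 13): e=[4,-3,7] → .
  covered (1 px):
    . . . . . .
    . . . . . .
    . . . . . .
    . . . . . .
    . . . . . .
    X . . . . .
    . . . . . .
T1:
  2·area = 12
  edge (0, 10)→(6, 4): d=(6,-6) top-left  bias=+0
  edge (6, 4)→(4, 8): d=(-2,4) right/bottom  bias=-1
  edge (4, 8)→(0, 10): d=(-4,2) right/bottom  bias=-1
    (4,0)@(9, 1): e=[0,-6,18] → .  [on edge]
    (3,1)@(7, 3): e=[0,-2,14] → .  [on edge]
    (2,2)@(5, 5): e=[0,2,10] → X  [on edge]
    (3,2)@(7, 5): e=[12,-6,6] → .
    (1,3)@(3, 7): e=[0,6,6] → X  [on edge]
    (2,3)@(5, 7): e=[12,-2,2] → .
    (0,4)@(1, 9): e=[0,10,2] → X  [on edge]
    (1,4)@(3, 9): e=[12,2,-2] → .
    (0,5)@(1, 11): e=[12,6,-6] → .
  covered (3 px):
    . . . . . .
    . . . . . .
    . . X . . .
    . X . . . .
    X . . . . .
    . . . . . .
    . . . . . .
T2:
  2·area = 6  (B↔C swapped to make it positive)
  edge (6, 8)→(0, 8): d=(-6,0) right/bottom  bias=-1
  edge (0, 8)→(6, 7): d=(6,-1) top-left  bias=+0
  edge (6, 7)→(6, 8): d=(0,1) right/bottom  bias=-1
  covered (0 px):
    . . . . . .
    . . . . . .
    . . . . . .
    . . . . . .
    . . . . . .
    . . . . . .
    . . . . . .

Z-buffer (winner per pixel, '.' = empty):
  . . . . . .
  . . . . . .
  . . 1 . . .
  . 1 . . . .
  1 . . . . .
  0 . . . . .
  . . . . . .

Answer: 1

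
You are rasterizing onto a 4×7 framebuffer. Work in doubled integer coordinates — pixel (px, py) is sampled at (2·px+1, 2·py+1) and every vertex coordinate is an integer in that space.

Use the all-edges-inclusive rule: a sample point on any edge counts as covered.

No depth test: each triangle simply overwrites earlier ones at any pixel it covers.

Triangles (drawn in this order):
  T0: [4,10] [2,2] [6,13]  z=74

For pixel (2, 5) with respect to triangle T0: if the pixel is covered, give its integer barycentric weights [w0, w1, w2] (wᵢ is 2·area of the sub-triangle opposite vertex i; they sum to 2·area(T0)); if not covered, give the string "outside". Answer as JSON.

T0:
  2·area = 10
  edge (4, 10)→(2, 2): d=(-2,-8) inclusive
  edge (2, 2)→(6, 13): d=(4,11) inclusive
  edge (6, 13)→(4, 10): d=(-2,-3) inclusive
    (1,2)@(3, 5): e=[2,1,7] → X
    (2,2)@(5, 5): e=[18,-21,13] → .
    (1,3)@(3, 7): e=[-2,9,3] → .
    (2,5)@(5, 11): e=[6,3,1] → X
    (3,5)@(7, 11): e=[22,-19,7] → .
    (2,6)@(5, 13): e=[2,11,-3] → .
  covered (2 px):
    . . . .
    . . . .
    . X . .
    . . . .
    . . . .
    . . X .
    . . . .

Final: [3,1,6]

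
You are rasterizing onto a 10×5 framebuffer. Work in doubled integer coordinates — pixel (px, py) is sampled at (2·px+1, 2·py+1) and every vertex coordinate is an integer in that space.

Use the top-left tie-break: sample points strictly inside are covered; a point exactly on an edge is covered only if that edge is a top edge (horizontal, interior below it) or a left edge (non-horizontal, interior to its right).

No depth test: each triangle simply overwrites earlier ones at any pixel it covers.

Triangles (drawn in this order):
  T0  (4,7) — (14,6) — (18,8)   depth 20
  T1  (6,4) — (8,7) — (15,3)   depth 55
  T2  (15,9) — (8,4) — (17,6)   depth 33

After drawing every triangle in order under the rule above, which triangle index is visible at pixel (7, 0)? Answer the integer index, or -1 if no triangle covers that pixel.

T0:
  2·area = 24
  edge (4, 7)→(14, 6): d=(10,-1) top-left  bias=+0
  edge (14, 6)→(18, 8): d=(4,2) right/bottom  bias=-1
  edge (18, 8)→(4, 7): d=(-14,-1) top-left  bias=+0
    (2,3)@(5, 7): e=[1,22,1] → █
    (3,3)@(7, 7): e=[3,18,3] → █
    (4,3)@(9, 7): e=[5,14,5] → █
    (5,3)@(11, 7): e=[7,10,7] → █
    (6,3)@(13, 7): e=[9,6,9] → █
    (7,3)@(15, 7): e=[11,2,11] → █
    (8,3)@(17, 7): e=[13,-2,13] → ·
    (2,4)@(5, 9): e=[21,30,-27] → ·
    (3,4)@(7, 9): e=[23,26,-25] → ·
    (4,4)@(9, 9): e=[25,22,-23] → ·
    (5,4)@(11, 9): e=[27,18,-21] → ·
    (6,4)@(13, 9): e=[29,14,-19] → ·
  covered (6 px):
    · · · · · · · · · ·
    · · · · · · · · · ·
    · · · · · · · · · ·
    · · █ █ █ █ █ █ · ·
    · · · · · · · · · ·
T1:
  2·area = 29  (B↔C swapped to make it positive)
  edge (6, 4)→(15, 3): d=(9,-1) top-left  bias=+0
  edge (15, 3)→(8, 7): d=(-7,4) right/bottom  bias=-1
  edge (8, 7)→(6, 4): d=(-2,-3) top-left  bias=+0
    (7,1)@(15, 3): e=[0,0,29] → ·  [on edge]
    (3,2)@(7, 5): e=[10,18,1] → █
    (4,2)@(9, 5): e=[12,10,7] → █
    (5,2)@(11, 5): e=[14,2,13] → █
    (6,2)@(13, 5): e=[16,-6,19] → ·
    (3,3)@(7, 7): e=[28,4,-3] → ·
    (4,3)@(9, 7): e=[30,-4,3] → ·
    (5,3)@(11, 7): e=[32,-12,9] → ·
  covered (3 px):
    · · · · · · · · · ·
    · · · · · · · · · ·
    · · · █ █ █ · · · ·
    · · · · · · · · · ·
    · · · · · · · · · ·
T2:
  2·area = 31
  edge (15, 9)→(8, 4): d=(-7,-5) top-left  bias=+0
  edge (8, 4)→(17, 6): d=(9,2) right/bottom  bias=-1
  edge (17, 6)→(15, 9): d=(-2,3) right/bottom  bias=-1
    (9,1)@(19, 3): e=[62,-31,0] → ·  [on edge]
    (5,2)@(11, 5): e=[8,3,20] → █
    (6,2)@(13, 5): e=[18,-1,14] → ·
    (5,3)@(11, 7): e=[-6,21,16] → ·
    (6,3)@(13, 7): e=[4,17,10] → █
    (7,3)@(15, 7): e=[14,13,4] → █
    (8,3)@(17, 7): e=[24,9,-2] → ·
    (6,4)@(13, 9): e=[-10,35,6] → ·
    (7,4)@(15, 9): e=[0,31,0] → ·  [on edge]
  covered (3 px):
    · · · · · · · · · ·
    · · · · · · · · · ·
    · · · · · █ · · · ·
    · · · · · · █ █ · ·
    · · · · · · · · · ·

Z-buffer (winner per pixel, '.' = empty):
  . . . . . . . . . .
  . . . . . . . . . .
  . . . 1 1 2 . . . .
  . . 0 0 0 0 2 2 . .
  . . . . . . . . . .

Answer: -1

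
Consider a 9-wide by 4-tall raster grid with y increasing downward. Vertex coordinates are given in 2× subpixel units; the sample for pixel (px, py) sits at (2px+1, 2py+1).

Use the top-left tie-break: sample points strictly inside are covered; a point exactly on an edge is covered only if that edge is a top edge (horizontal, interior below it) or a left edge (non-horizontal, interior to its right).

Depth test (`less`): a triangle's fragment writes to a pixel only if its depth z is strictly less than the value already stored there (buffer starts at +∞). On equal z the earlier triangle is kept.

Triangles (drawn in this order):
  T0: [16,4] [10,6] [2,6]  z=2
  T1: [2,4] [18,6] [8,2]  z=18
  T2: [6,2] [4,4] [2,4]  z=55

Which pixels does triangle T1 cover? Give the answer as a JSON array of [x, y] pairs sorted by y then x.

T0:
  2·area = 16
  edge (16, 4)→(10, 6): d=(-6,2) right/bottom  bias=-1
  edge (10, 6)→(2, 6): d=(-8,0) right/bottom  bias=-1
  edge (2, 6)→(16, 4): d=(14,-2) top-left  bias=+0
    (4,2)@(9, 5): e=[8,8,0] → X  [on edge]
    (5,2)@(11, 5): e=[4,8,4] → X
    (6,2)@(13, 5): e=[0,8,8] → .  [on edge]
    (3,3)@(7, 7): e=[0,-8,24] → .  [on edge]
    (4,3)@(9, 7): e=[-4,-8,28] → .
    (5,3)@(11, 7): e=[-8,-8,32] → .
  covered (2 px):
    . . . . . . . . .
    . . . . . . . . .
    . . . . X X . . .
    . . . . . . . . .
T1:
  2·area = 44  (B↔C swapped to make it positive)
  edge (2, 4)→(8, 2): d=(6,-2) top-left  bias=+0
  edge (8, 2)→(18, 6): d=(10,4) right/bottom  bias=-1
  edge (18, 6)→(2, 4): d=(-16,-2) top-left  bias=+0
    (5,0)@(11, 1): e=[0,-22,66] → .  [on edge]
    (2,1)@(5, 3): e=[0,22,22] → X  [on edge]
    (3,1)@(7, 3): e=[4,14,26] → X
    (4,1)@(9, 3): e=[8,6,30] → X
    (5,1)@(11, 3): e=[12,-2,34] → .
    (2,2)@(5, 5): e=[12,42,-10] → .
    (3,2)@(7, 5): e=[16,34,-6] → .
    (4,2)@(9, 5): e=[20,26,-2] → .
    (5,2)@(11, 5): e=[24,18,2] → X
    (6,2)@(13, 5): e=[28,10,6] → X
    (7,2)@(15, 5): e=[32,2,10] → X
    (8,2)@(17, 5): e=[36,-6,14] → .
  covered (6 px):
    . . . . . . . . .
    . . X X X . . . .
    . . . . . X X X .
    . . . . . . . . .
T2:
  2·area = 4
  edge (6, 2)→(4, 4): d=(-2,2) right/bottom  bias=-1
  edge (4, 4)→(2, 4): d=(-2,0) right/bottom  bias=-1
  edge (2, 4)→(6, 2): d=(4,-2) top-left  bias=+0
    (3,0)@(7, 1): e=[0,6,-2] → .  [on edge]
    (2,1)@(5, 3): e=[0,2,2] → .  [on edge]
    (1,2)@(3, 5): e=[0,-2,6] → .  [on edge]
    (0,3)@(1, 7): e=[0,-6,10] → .  [on edge]
  covered (0 px):
    . . . . . . . . .
    . . . . . . . . .
    . . . . . . . . .
    . . . . . . . . .

Final: [[2,1],[3,1],[4,1],[5,2],[6,2],[7,2]]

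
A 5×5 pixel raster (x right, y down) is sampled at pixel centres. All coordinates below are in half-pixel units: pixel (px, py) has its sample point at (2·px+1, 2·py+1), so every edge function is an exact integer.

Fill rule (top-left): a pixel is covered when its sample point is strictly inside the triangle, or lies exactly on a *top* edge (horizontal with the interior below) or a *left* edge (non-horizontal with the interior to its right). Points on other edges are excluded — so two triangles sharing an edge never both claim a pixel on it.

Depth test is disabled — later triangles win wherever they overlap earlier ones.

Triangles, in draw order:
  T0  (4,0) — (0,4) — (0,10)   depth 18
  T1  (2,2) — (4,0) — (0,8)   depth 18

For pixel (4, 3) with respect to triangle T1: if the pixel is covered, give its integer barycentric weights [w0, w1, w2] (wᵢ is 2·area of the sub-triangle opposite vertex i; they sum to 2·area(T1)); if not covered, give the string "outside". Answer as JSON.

T0:
  2·area = 24  (B↔C swapped to make it positive)
  edge (4, 0)→(0, 10): d=(-4,10) right/bottom  bias=-1
  edge (0, 10)→(0, 4): d=(0,-6) top-left  bias=+0
  edge (0, 4)→(4, 0): d=(4,-4) top-left  bias=+0
    (1,0)@(3, 1): e=[6,18,0] → █  [on edge]
    (2,0)@(5, 1): e=[-14,30,8] → ·
    (0,1)@(1, 3): e=[18,6,0] → █  [on edge]
    (1,1)@(3, 3): e=[-2,18,8] → ·
    (0,2)@(1, 5): e=[10,6,8] → █
    (1,2)@(3, 5): e=[-10,18,16] → ·
    (0,3)@(1, 7): e=[2,6,16] → █
    (1,3)@(3, 7): e=[-18,18,24] → ·
    (0,4)@(1, 9): e=[-6,6,24] → ·
  covered (4 px):
    · █ · · ·
    █ · · · ·
    █ · · · ·
    █ · · · ·
    · · · · ·
T1:
  2·area = 8
  edge (2, 2)→(4, 0): d=(2,-2) top-left  bias=+0
  edge (4, 0)→(0, 8): d=(-4,8) right/bottom  bias=-1
  edge (0, 8)→(2, 2): d=(2,-6) top-left  bias=+0
    (1,0)@(3, 1): e=[0,4,4] → █  [on edge]
    (2,0)@(5, 1): e=[4,-12,16] → ·
    (0,1)@(1, 3): e=[0,12,-4] → ·  [on edge]
    (1,1)@(3, 3): e=[4,-4,8] → ·
    (0,2)@(1, 5): e=[4,4,0] → █  [on edge]
    (1,2)@(3, 5): e=[8,-12,12] → ·
    (0,3)@(1, 7): e=[8,-4,4] → ·
  covered (2 px):
    · █ · · ·
    · · · · ·
    █ · · · ·
    · · · · ·
    · · · · ·

Answer: "outside"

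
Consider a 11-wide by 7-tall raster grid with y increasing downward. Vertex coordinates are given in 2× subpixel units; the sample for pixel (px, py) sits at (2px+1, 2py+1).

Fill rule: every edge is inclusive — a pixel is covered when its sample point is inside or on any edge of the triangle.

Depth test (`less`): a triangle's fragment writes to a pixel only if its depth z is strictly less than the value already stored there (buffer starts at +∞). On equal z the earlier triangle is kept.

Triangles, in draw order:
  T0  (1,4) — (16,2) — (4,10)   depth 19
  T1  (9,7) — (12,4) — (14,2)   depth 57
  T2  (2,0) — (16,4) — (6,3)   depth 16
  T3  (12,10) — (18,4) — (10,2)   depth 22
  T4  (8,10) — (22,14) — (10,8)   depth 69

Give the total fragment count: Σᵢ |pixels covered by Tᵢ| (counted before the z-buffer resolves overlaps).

T0:
  2·area = 96
  edge (1, 4)→(16, 2): d=(15,-2) inclusive
  edge (16, 2)→(4, 10): d=(-12,8) inclusive
  edge (4, 10)→(1, 4): d=(-3,-6) inclusive
    (4,1)@(9, 3): e=[1,44,51] → X
    (5,1)@(11, 3): e=[5,28,63] → X
    (6,1)@(13, 3): e=[9,12,75] → X
    (7,1)@(15, 3): e=[13,-4,87] → .
    (1,2)@(3, 5): e=[19,68,9] → X
    (2,2)@(5, 5): e=[23,52,21] → X
    (3,2)@(7, 5): e=[27,36,33] → X
    (6,2)@(13, 5): e=[39,-12,69] → .
    (1,3)@(3, 7): e=[49,44,3] → X
    (4,3)@(9, 7): e=[61,-4,39] → .
    (5,3)@(11, 7): e=[65,-20,51] → .
    (1,4)@(3, 9): e=[79,20,-3] → .
  covered (12 px):
    . . . . . . . . . . .
    . . . . X X X . . . .
    . X X X X X . . . . .
    . X X X . . . . . . .
    . . X . . . . . . . .
    . . . . . . . . . . .
    . . . . . . . . . . .
T1:
  degenerate (2·area = 0) — covers nothing
T2:
  2·area = 26
  edge (2, 0)→(16, 4): d=(14,4) inclusive
  edge (16, 4)→(6, 3): d=(-10,-1) inclusive
  edge (6, 3)→(2, 0): d=(-4,-3) inclusive
    (2,0)@(5, 1): e=[2,19,5] → X
    (3,0)@(7, 1): e=[-6,21,11] → .
    (2,1)@(5, 3): e=[30,-1,-3] → .
    (3,1)@(7, 3): e=[22,1,3] → X
    (4,1)@(9, 3): e=[14,3,9] → X
    (5,1)@(11, 3): e=[6,5,15] → X
    (6,1)@(13, 3): e=[-2,7,21] → .
    (3,2)@(7, 5): e=[50,-19,-5] → .
    (4,2)@(9, 5): e=[42,-17,1] → .
    (5,2)@(11, 5): e=[34,-15,7] → .
  covered (4 px):
    . . X . . . . . . . .
    . . . X X X . . . . .
    . . . . . . . . . . .
    . . . . . . . . . . .
    . . . . . . . . . . .
    . . . . . . . . . . .
    . . . . . . . . . . .
T3:
  2·area = 60  (B↔C swapped to make it positive)
  edge (12, 10)→(10, 2): d=(-2,-8) inclusive
  edge (10, 2)→(18, 4): d=(8,2) inclusive
  edge (18, 4)→(12, 10): d=(-6,6) inclusive
    (10,0)@(21, 1): e=[90,-30,0] → .  [on edge]
    (5,1)@(11, 3): e=[6,6,48] → X
    (6,1)@(13, 3): e=[22,2,36] → X
    (7,1)@(15, 3): e=[38,-2,24] → .
    (9,1)@(19, 3): e=[70,-10,0] → .  [on edge]
    (5,2)@(11, 5): e=[2,22,36] → X
    (7,2)@(15, 5): e=[34,14,12] → X
    (8,2)@(17, 5): e=[50,10,0] → X  [on edge]
    (9,2)@(19, 5): e=[66,6,-12] → .
    (5,3)@(11, 7): e=[-2,38,24] → .
    (6,3)@(13, 7): e=[14,34,12] → X
    (7,3)@(15, 7): e=[30,30,0] → X  [on edge]
    (6,4)@(13, 9): e=[10,50,0] → X  [on edge]
    (5,5)@(11, 11): e=[-10,70,0] → .  [on edge]
    (4,6)@(9, 13): e=[-30,90,0] → .  [on edge]
  covered (9 px):
    . . . . . . . . . . .
    . . . . . X X . . . .
    . . . . . X X X X . .
    . . . . . . X X . . .
    . . . . . . X . . . .
    . . . . . . . . . . .
    . . . . . . . . . . .
T4:
  2·area = 36  (B↔C swapped to make it positive)
  edge (8, 10)→(10, 8): d=(2,-2) inclusive
  edge (10, 8)→(22, 14): d=(12,6) inclusive
  edge (22, 14)→(8, 10): d=(-14,-4) inclusive
    (8,0)@(17, 1): e=[0,-126,162] → .  [on edge]
    (7,1)@(15, 3): e=[0,-90,126] → .  [on edge]
    (6,2)@(13, 5): e=[0,-54,90] → .  [on edge]
    (5,3)@(11, 7): e=[0,-18,54] → .  [on edge]
    (4,4)@(9, 9): e=[0,18,18] → X  [on edge]
    (5,4)@(11, 9): e=[4,6,26] → X
    (6,4)@(13, 9): e=[8,-6,34] → .
    (3,5)@(7, 11): e=[0,54,-18] → .  [on edge]
    (4,5)@(9, 11): e=[4,42,-10] → .
    (5,5)@(11, 11): e=[8,30,-2] → .
    (6,5)@(13, 11): e=[12,18,6] → X
    (7,5)@(15, 11): e=[16,6,14] → X
    (2,6)@(5, 13): e=[0,90,-54] → .  [on edge]
  covered (5 px):
    . . . . . . . . . . .
    . . . . . . . . . . .
    . . . . . . . . . . .
    . . . . . . . . . . .
    . . . . X X . . . . .
    . . . . . . X X . . .
    . . . . . . . . . X .

Final: 30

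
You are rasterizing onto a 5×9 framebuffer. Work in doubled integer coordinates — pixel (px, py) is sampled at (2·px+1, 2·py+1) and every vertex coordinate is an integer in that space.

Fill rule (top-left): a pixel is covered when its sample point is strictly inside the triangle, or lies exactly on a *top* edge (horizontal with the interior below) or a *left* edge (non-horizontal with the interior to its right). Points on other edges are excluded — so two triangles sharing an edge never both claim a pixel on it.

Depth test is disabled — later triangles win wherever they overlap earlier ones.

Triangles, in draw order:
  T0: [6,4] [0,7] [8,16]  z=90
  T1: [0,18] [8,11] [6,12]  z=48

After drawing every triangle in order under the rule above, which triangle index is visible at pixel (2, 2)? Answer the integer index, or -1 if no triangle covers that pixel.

T0:
  2·area = 78  (B↔C swapped to make it positive)
  edge (6, 4)→(8, 16): d=(2,12) right/bottom  bias=-1
  edge (8, 16)→(0, 7): d=(-8,-9) top-left  bias=+0
  edge (0, 7)→(6, 4): d=(6,-3) top-left  bias=+0
    (2,2)@(5, 5): e=[14,61,3] → █
    (3,2)@(7, 5): e=[-10,79,9] → ·
    (0,3)@(1, 7): e=[66,9,3] → █
    (1,3)@(3, 7): e=[42,27,9] → █
    (3,3)@(7, 7): e=[-6,63,21] → ·
    (0,4)@(1, 9): e=[70,-7,15] → ·
    (1,4)@(3, 9): e=[46,11,21] → █
    (3,4)@(7, 9): e=[-2,47,33] → ·
    (1,5)@(3, 11): e=[50,-5,33] → ·
    (2,5)@(5, 11): e=[26,13,39] → █
    (3,5)@(7, 11): e=[2,31,45] → █
    (4,5)@(9, 11): e=[-22,49,51] → ·
  covered (9 px):
    · · · · ·
    · · · · ·
    · · █ · ·
    █ █ █ · ·
    · █ █ · ·
    · · █ █ ·
    · · · █ ·
    · · · · ·
    · · · · ·
T1:
  2·area = 6  (B↔C swapped to make it positive)
  edge (0, 18)→(6, 12): d=(6,-6) top-left  bias=+0
  edge (6, 12)→(8, 11): d=(2,-1) top-left  bias=+0
  edge (8, 11)→(0, 18): d=(-8,7) right/bottom  bias=-1
    (4,4)@(9, 9): e=[0,-3,9] → ·  [on edge]
    (3,5)@(7, 11): e=[0,-1,7] → ·  [on edge]
    (2,6)@(5, 13): e=[0,1,5] → █  [on edge]
    (3,6)@(7, 13): e=[12,3,-9] → ·
    (1,7)@(3, 15): e=[0,3,3] → █  [on edge]
    (2,7)@(5, 15): e=[12,5,-11] → ·
    (0,8)@(1, 17): e=[0,5,1] → █  [on edge]
    (1,8)@(3, 17): e=[12,7,-13] → ·
  covered (3 px):
    · · · · ·
    · · · · ·
    · · · · ·
    · · · · ·
    · · · · ·
    · · · · ·
    · · █ · ·
    · █ · · ·
    █ · · · ·

Z-buffer (winner per pixel, '.' = empty):
  . . . . .
  . . . . .
  . . 0 . .
  0 0 0 . .
  . 0 0 . .
  . . 0 0 .
  . . 1 0 .
  . 1 . . .
  1 . . . .

Answer: 0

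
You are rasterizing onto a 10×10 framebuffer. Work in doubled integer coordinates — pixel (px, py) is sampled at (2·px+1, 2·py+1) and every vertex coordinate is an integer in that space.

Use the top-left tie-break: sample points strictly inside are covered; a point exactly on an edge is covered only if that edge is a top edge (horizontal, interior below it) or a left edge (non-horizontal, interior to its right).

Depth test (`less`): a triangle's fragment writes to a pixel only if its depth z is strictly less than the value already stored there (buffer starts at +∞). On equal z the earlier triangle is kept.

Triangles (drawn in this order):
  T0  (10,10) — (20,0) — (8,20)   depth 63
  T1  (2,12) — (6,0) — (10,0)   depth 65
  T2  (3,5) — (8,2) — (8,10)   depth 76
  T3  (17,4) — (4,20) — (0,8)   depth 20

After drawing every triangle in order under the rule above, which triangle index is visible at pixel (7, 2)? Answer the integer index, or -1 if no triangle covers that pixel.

T0:
  2·area = 80
  edge (10, 10)→(20, 0): d=(10,-10) top-left  bias=+0
  edge (20, 0)→(8, 20): d=(-12,20) right/bottom  bias=-1
  edge (8, 20)→(10, 10): d=(2,-10) top-left  bias=+0
    (9,0)@(19, 1): e=[0,8,72] → X  [on edge]
    (8,1)@(17, 3): e=[0,24,56] → X  [on edge]
    (9,1)@(19, 3): e=[20,-16,76] → .
    (5,2)@(11, 5): e=[-40,120,0] → .  [on edge]
    (7,2)@(15, 5): e=[0,40,40] → X  [on edge]
    (8,2)@(17, 5): e=[20,0,60] → .  [on edge]
    (6,3)@(13, 7): e=[0,56,24] → X  [on edge]
    (8,3)@(17, 7): e=[40,-24,64] → .
    (5,4)@(11, 9): e=[0,72,8] → X  [on edge]
    (7,4)@(15, 9): e=[40,-8,48] → .
    (4,5)@(9, 11): e=[0,88,-8] → .  [on edge]
    (5,5)@(11, 11): e=[20,48,12] → X
    (3,6)@(7, 13): e=[0,104,-24] → .  [on edge]
    (2,7)@(5, 15): e=[0,120,-40] → .  [on edge]
    (4,7)@(9, 15): e=[40,40,0] → X  [on edge]
    (5,7)@(11, 15): e=[60,0,20] → .  [on edge]
    (1,8)@(3, 17): e=[0,136,-56] → .  [on edge]
    (0,9)@(1, 19): e=[0,152,-72] → .  [on edge]
  covered (12 px):
    . . . . . . . . . X
    . . . . . . . . X .
    . . . . . . . X . .
    . . . . . . X X . .
    . . . . . X X . . .
    . . . . . X X . . .
    . . . . . X . . . .
    . . . . X . . . . .
    . . . . X . . . . .
    . . . . . . . . . .
T1:
  2·area = 48
  edge (2, 12)→(6, 0): d=(4,-12) top-left  bias=+0
  edge (6, 0)→(10, 0): d=(4,0) top-left  bias=+0
  edge (10, 0)→(2, 12): d=(-8,12) right/bottom  bias=-1
    (3,0)@(7, 1): e=[16,4,28] → X
    (4,0)@(9, 1): e=[40,4,4] → X
    (5,0)@(11, 1): e=[64,4,-20] → .
    (2,1)@(5, 3): e=[0,12,36] → X  [on edge]
    (4,1)@(9, 3): e=[48,12,-12] → .
    (2,2)@(5, 5): e=[8,20,20] → X
    (3,2)@(7, 5): e=[32,20,-4] → .
    (2,3)@(5, 7): e=[16,28,4] → X
    (3,3)@(7, 7): e=[40,28,-20] → .
    (1,4)@(3, 9): e=[0,36,12] → X  [on edge]
    (2,4)@(5, 9): e=[24,36,-12] → .
    (1,5)@(3, 11): e=[8,44,-4] → .
    (0,7)@(1, 15): e=[0,60,-12] → .  [on edge]
  covered (7 px):
    . . . X X . . . . .
    . . X X . . . . . .
    . . X . . . . . . .
    . . X . . . . . . .
    . X . . . . . . . .
    . . . . . . . . . .
    . . . . . . . . . .
    . . . . . . . . . .
    . . . . . . . . . .
    . . . . . . . . . .
T2:
  2·area = 40
  edge (3, 5)→(8, 2): d=(5,-3) top-left  bias=+0
  edge (8, 2)→(8, 10): d=(0,8) right/bottom  bias=-1
  edge (8, 10)→(3, 5): d=(-5,-5) top-left  bias=+0
    (0,1)@(1, 3): e=[-16,56,0] → .  [on edge]
    (3,1)@(7, 3): e=[2,8,30] → X
    (4,1)@(9, 3): e=[8,-8,40] → .
    (1,2)@(3, 5): e=[0,40,0] → X  [on edge]
    (2,2)@(5, 5): e=[6,24,10] → X
    (4,2)@(9, 5): e=[18,-8,30] → .
    (1,3)@(3, 7): e=[10,40,-10] → .
    (2,3)@(5, 7): e=[16,24,0] → X  [on edge]
    (4,3)@(9, 7): e=[28,-8,20] → .
    (2,4)@(5, 9): e=[26,24,-10] → .
    (3,4)@(7, 9): e=[32,8,0] → X  [on edge]
    (4,4)@(9, 9): e=[38,-8,10] → .
    (4,5)@(9, 11): e=[48,-8,0] → .  [on edge]
    (5,6)@(11, 13): e=[64,-24,0] → .  [on edge]
    (6,7)@(13, 15): e=[80,-40,0] → .  [on edge]
    (7,8)@(15, 17): e=[96,-56,0] → .  [on edge]
    (8,9)@(17, 19): e=[112,-72,0] → .  [on edge]
  covered (7 px):
    . . . . . . . . . .
    . . . X . . . . . .
    . X X X . . . . . .
    . . X X . . . . . .
    . . . X . . . . . .
    . . . . . . . . . .
    . . . . . . . . . .
    . . . . . . . . . .
    . . . . . . . . . .
    . . . . . . . . . .
T3:
  2·area = 220
  edge (17, 4)→(4, 20): d=(-13,16) right/bottom  bias=-1
  edge (4, 20)→(0, 8): d=(-4,-12) top-left  bias=+0
  edge (0, 8)→(17, 4): d=(17,-4) top-left  bias=+0
    (6,2)@(13, 5): e=[51,168,1] → X
    (7,2)@(15, 5): e=[19,192,9] → X
    (8,2)@(17, 5): e=[-13,216,17] → .
    (2,3)@(5, 7): e=[153,64,3] → X
    (3,3)@(7, 7): e=[121,88,11] → X
    (4,3)@(9, 7): e=[89,112,19] → X
    (5,3)@(11, 7): e=[57,136,27] → X
    (7,3)@(15, 7): e=[-7,184,43] → .
    (0,4)@(1, 9): e=[191,8,21] → X
    (1,4)@(3, 9): e=[159,32,29] → X
    (6,4)@(13, 9): e=[-1,152,69] → .
    (0,5)@(1, 11): e=[165,0,55] → X  [on edge]
    (1,8)@(3, 17): e=[55,0,165] → X  [on edge]
  covered (28 px):
    . . . . . . . . . .
    . . . . . . . . . .
    . . . . . . X X . .
    . . X X X X X . . .
    X X X X X X . . . .
    X X X X X X . . . .
    . X X X X . . . . .
    . X X X . . . . . .
    . X X . . . . . . .
    . . . . . . . . . .

Z-buffer (winner per pixel, '.' = empty):
  . . . 1 1 . . . . 0
  . . 1 1 . . . . 0 .
  . 2 1 2 . . 3 3 . .
  . . 3 3 3 3 3 0 . .
  3 3 3 3 3 3 0 . . .
  3 3 3 3 3 3 0 . . .
  . 3 3 3 3 0 . . . .
  . 3 3 3 0 . . . . .
  . 3 3 . 0 . . . . .
  . . . . . . . . . .

Final: 3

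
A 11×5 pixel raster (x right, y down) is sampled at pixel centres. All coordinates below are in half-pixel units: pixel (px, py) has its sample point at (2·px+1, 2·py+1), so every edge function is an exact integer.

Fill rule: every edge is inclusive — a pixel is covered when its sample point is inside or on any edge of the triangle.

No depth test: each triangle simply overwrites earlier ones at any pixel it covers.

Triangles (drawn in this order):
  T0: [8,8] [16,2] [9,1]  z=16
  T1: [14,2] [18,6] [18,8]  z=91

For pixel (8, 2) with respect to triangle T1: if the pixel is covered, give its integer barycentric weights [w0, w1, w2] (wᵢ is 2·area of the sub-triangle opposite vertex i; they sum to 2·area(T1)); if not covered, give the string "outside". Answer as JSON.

T0:
  2·area = 50  (B↔C swapped to make it positive)
  edge (8, 8)→(9, 1): d=(1,-7) inclusive
  edge (9, 1)→(16, 2): d=(7,1) inclusive
  edge (16, 2)→(8, 8): d=(-8,6) inclusive
    (4,0)@(9, 1): e=[0,0,50] → █  [on edge]
    (5,0)@(11, 1): e=[14,-2,38] → ·
    (4,1)@(9, 3): e=[2,14,34] → █
    (5,1)@(11, 3): e=[16,12,22] → █
    (6,1)@(13, 3): e=[30,10,10] → █
    (7,1)@(15, 3): e=[44,8,-2] → ·
    (4,2)@(9, 5): e=[4,28,18] → █
    (6,2)@(13, 5): e=[32,24,-6] → ·
    (4,3)@(9, 7): e=[6,42,2] → █
    (5,3)@(11, 7): e=[20,40,-10] → ·
    (4,4)@(9, 9): e=[8,56,-14] → ·
  covered (7 px):
    · · · · █ · · · · · ·
    · · · · █ █ █ · · · ·
    · · · · █ █ · · · · ·
    · · · · █ · · · · · ·
    · · · · · · · · · · ·
T1:
  2·area = 8
  edge (14, 2)→(18, 6): d=(4,4) inclusive
  edge (18, 6)→(18, 8): d=(0,2) inclusive
  edge (18, 8)→(14, 2): d=(-4,-6) inclusive
    (6,0)@(13, 1): e=[0,10,-2] → ·  [on edge]
    (7,1)@(15, 3): e=[0,6,2] → █  [on edge]
    (8,1)@(17, 3): e=[-8,2,14] → ·
    (7,2)@(15, 5): e=[8,6,-6] → ·
    (8,2)@(17, 5): e=[0,2,6] → █  [on edge]
    (9,2)@(19, 5): e=[-8,-2,18] → ·
    (8,3)@(17, 7): e=[8,2,-2] → ·
    (9,3)@(19, 7): e=[0,-2,10] → ·  [on edge]
    (10,4)@(21, 9): e=[0,-6,14] → ·  [on edge]
  covered (2 px):
    · · · · · · · · · · ·
    · · · · · · · █ · · ·
    · · · · · · · · █ · ·
    · · · · · · · · · · ·
    · · · · · · · · · · ·

Answer: [2,6,0]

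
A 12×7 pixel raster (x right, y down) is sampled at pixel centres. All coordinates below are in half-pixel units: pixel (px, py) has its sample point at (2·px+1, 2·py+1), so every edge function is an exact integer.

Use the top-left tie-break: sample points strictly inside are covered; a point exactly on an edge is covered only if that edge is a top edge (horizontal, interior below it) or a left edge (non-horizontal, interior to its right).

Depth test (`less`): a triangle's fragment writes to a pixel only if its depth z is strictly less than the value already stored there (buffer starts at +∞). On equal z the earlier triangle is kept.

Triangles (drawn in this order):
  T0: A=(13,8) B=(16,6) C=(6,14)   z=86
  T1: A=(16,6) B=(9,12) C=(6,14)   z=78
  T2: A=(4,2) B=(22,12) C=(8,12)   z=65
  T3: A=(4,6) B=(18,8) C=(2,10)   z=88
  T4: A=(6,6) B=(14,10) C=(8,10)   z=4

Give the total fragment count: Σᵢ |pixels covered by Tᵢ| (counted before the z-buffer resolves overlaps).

T0:
  2·area = 4
  edge (13, 8)→(16, 6): d=(3,-2) top-left  bias=+0
  edge (16, 6)→(6, 14): d=(-10,8) right/bottom  bias=-1
  edge (6, 14)→(13, 8): d=(7,-6) top-left  bias=+0
  covered (0 px):
    · · · · · · · · · · · ·
    · · · · · · · · · · · ·
    · · · · · · · · · · · ·
    · · · · · · · · · · · ·
    · · · · · · · · · · · ·
    · · · · · · · · · · · ·
    · · · · · · · · · · · ·
T1:
  2·area = 4
  edge (16, 6)→(9, 12): d=(-7,6) right/bottom  bias=-1
  edge (9, 12)→(6, 14): d=(-3,2) right/bottom  bias=-1
  edge (6, 14)→(16, 6): d=(10,-8) top-left  bias=+0
  covered (0 px):
    · · · · · · · · · · · ·
    · · · · · · · · · · · ·
    · · · · · · · · · · · ·
    · · · · · · · · · · · ·
    · · · · · · · · · · · ·
    · · · · · · · · · · · ·
    · · · · · · · · · · · ·
T2:
  2·area = 140
  edge (4, 2)→(22, 12): d=(18,10) right/bottom  bias=-1
  edge (22, 12)→(8, 12): d=(-14,0) right/bottom  bias=-1
  edge (8, 12)→(4, 2): d=(-4,-10) top-left  bias=+0
    (2,1)@(5, 3): e=[8,126,6] → █
    (3,1)@(7, 3): e=[-12,126,26] → ·
    (2,2)@(5, 5): e=[44,98,-2] → ·
    (3,2)@(7, 5): e=[24,98,18] → █
    (4,2)@(9, 5): e=[4,98,38] → █
    (5,2)@(11, 5): e=[-16,98,58] → ·
    (3,3)@(7, 7): e=[60,70,10] → █
    (5,3)@(11, 7): e=[20,70,50] → █
    (6,3)@(13, 7): e=[0,70,70] → ·  [on edge]
    (3,4)@(7, 9): e=[96,42,2] → █
    (6,4)@(13, 9): e=[36,42,62] → █
    (7,4)@(15, 9): e=[16,42,82] → █
  covered (17 px):
    · · · · · · · · · · · ·
    · · █ · · · · · · · · ·
    · · · █ █ · · · · · · ·
    · · · █ █ █ · · · · · ·
    · · · █ █ █ █ █ · · · ·
    · · · · █ █ █ █ █ █ · ·
    · · · · · · · · · · · ·
T3:
  2·area = 60
  edge (4, 6)→(18, 8): d=(14,2) right/bottom  bias=-1
  edge (18, 8)→(2, 10): d=(-16,2) right/bottom  bias=-1
  edge (2, 10)→(4, 6): d=(2,-4) top-left  bias=+0
    (2,3)@(5, 7): e=[12,42,6] → █
    (3,3)@(7, 7): e=[8,38,14] → █
    (4,3)@(9, 7): e=[4,34,22] → █
    (5,3)@(11, 7): e=[0,30,30] → ·  [on edge]
    (1,4)@(3, 9): e=[44,14,2] → █
    (5,4)@(11, 9): e=[28,-2,34] → ·
    (1,5)@(3, 11): e=[72,-18,6] → ·
    (2,5)@(5, 11): e=[68,-22,14] → ·
    (3,5)@(7, 11): e=[64,-26,22] → ·
    (4,5)@(9, 11): e=[60,-30,30] → ·
  covered (7 px):
    · · · · · · · · · · · ·
    · · · · · · · · · · · ·
    · · · · · · · · · · · ·
    · · █ █ █ · · · · · · ·
    · █ █ █ █ · · · · · · ·
    · · · · · · · · · · · ·
    · · · · · · · · · · · ·
T4:
  2·area = 24
  edge (6, 6)→(14, 10): d=(8,4) right/bottom  bias=-1
  edge (14, 10)→(8, 10): d=(-6,0) right/bottom  bias=-1
  edge (8, 10)→(6, 6): d=(-2,-4) top-left  bias=+0
    (3,3)@(7, 7): e=[4,18,2] → █
    (4,3)@(9, 7): e=[-4,18,10] → ·
    (3,4)@(7, 9): e=[20,6,-2] → ·
    (4,4)@(9, 9): e=[12,6,6] → █
    (5,4)@(11, 9): e=[4,6,14] → █
    (6,4)@(13, 9): e=[-4,6,22] → ·
    (4,5)@(9, 11): e=[28,-6,2] → ·
    (5,5)@(11, 11): e=[20,-6,10] → ·
  covered (3 px):
    · · · · · · · · · · · ·
    · · · · · · · · · · · ·
    · · · · · · · · · · · ·
    · · · █ · · · · · · · ·
    · · · · █ █ · · · · · ·
    · · · · · · · · · · · ·
    · · · · · · · · · · · ·

Final: 27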